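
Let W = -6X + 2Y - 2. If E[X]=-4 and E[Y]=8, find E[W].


E[-6X + 2Y - 2] = -6*E[X] + 2*E[Y] - 2
= (-6)*(-4) + (2)*(8) + (-2)
= 24 + 16 - 2 = 38

38


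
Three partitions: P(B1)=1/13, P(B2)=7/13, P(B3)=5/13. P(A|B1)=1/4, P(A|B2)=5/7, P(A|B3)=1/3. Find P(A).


P(A) = P(A|B1)P(B1) + P(A|B2)P(B2) + P(A|B3)P(B3)
= 1/4*1/13 + 5/7*7/13 + 1/3*5/13
= 1/52 + 5/13 + 5/39 = 83/156

83/156


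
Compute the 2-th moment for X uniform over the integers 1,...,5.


E[X^2] = (1/5) * sum(x^2 for x=1..5)
= 55/5 = 11

11


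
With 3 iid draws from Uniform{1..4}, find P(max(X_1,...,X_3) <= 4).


P(max <= 4) = P(all X_i <= 4) = (P(X_1 <= 4))^3
= (4/4)^3 = 1^3 = 1

1


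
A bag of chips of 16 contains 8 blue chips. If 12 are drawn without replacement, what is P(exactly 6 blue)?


P(X=6) = C(8,6)*C(8,6) / C(16,12)
= 28*28 / 1820
= 784/1820 = 28/65

28/65


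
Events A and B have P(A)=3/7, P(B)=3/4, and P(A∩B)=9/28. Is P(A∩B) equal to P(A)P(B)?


P(A)*P(B) = 3/7*3/4 = 9/28
P(A∩B) = 9/28, which equals P(A)P(B), so independent

Yes, A and B are independent


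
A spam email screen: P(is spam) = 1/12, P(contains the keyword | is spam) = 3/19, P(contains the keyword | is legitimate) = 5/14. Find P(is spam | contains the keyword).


P(A) = P(A|B)P(B) + P(A|B')P(B') = 3/19*1/12 + 5/14*11/12 = 1087/3192
P(B|A) = P(A|B)P(B)/P(A) = (1/76)/(1087/3192) = 42/1087

42/1087


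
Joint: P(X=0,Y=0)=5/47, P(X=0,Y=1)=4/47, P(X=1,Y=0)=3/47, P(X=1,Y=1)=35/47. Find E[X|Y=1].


P(Y=1) = 39/47
E[X|Y=1] = (0*4 + 1*35)/39 = 35/39

35/39


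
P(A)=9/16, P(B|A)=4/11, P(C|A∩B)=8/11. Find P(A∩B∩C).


P(A∩B∩C) = P(A) * P(B|A) * P(C|A∩B)
= 9/16 * 4/11 * 8/11
= 9/44 * 8/11 = 18/121

18/121


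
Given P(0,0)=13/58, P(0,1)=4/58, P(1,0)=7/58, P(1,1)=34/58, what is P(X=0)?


P(X=0) = P(0,0)+P(0,1) = 13/58 + 4/58 = 17/58

17/58


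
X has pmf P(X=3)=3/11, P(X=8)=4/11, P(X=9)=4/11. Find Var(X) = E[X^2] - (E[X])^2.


E[X] = 7, E[X^2] = 607/11
Var(X) = E[X^2] - (E[X])^2 = 607/11 - (7)^2 = 68/11

68/11


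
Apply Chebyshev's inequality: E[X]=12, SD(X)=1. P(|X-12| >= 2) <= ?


k = 2/1 = 2
Chebyshev: P(|X-mu| >= k*sigma) <= 1/k^2 = 1/2^2 = 1/4

1/4


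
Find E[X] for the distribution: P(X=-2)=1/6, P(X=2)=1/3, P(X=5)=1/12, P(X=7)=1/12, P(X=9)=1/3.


E[X] = sum(x * P(x))
= -2*1/6 + 2*1/3 + 5*1/12 + 7*1/12 + 9*1/3
= 13/3

13/3


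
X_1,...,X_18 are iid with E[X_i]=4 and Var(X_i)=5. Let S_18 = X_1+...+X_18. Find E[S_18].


E[S_n] = n*E[X_1] = 18*4 = 72

72


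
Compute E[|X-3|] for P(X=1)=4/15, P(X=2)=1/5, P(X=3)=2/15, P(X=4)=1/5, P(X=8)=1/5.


E[|X-3|] = sum(g(x)*P(x))
= 2*4/15 + 1*1/5 + 0*2/15 + 1*1/5 + 5*1/5
= 29/15

29/15


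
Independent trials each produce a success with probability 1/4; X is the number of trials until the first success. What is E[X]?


For geometric (trials until first success), E[X] = 1/p = 1/(1/4) = 4

4


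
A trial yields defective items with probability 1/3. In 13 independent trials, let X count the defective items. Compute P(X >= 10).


P(X>=10) = P(X=10) + P(X=11) + P(X=12) + P(X=13)
= 2288/1594323 + 104/531441 + 26/1594323 + 1/1594323
= 2627/1594323

2627/1594323


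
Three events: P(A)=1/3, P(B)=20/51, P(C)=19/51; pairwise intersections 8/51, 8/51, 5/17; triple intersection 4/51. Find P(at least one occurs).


P(A∪B∪C) = P(A)+P(B)+P(C) - P(AB)-P(AC)-P(BC) + P(ABC)
= 1/3+20/51+19/51 - 8/51-8/51-5/17 + 4/51
= 29/51

29/51


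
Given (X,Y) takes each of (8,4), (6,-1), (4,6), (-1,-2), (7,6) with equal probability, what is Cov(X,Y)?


E[X]=24/5, E[Y]=13/5, E[XY]=94/5
Cov(X,Y) = E[XY] - E[X]E[Y] = 94/5 - 24/5*13/5 = 158/25

158/25


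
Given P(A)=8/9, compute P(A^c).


P(A') = 1 - P(A) = 1 - 8/9 = 1/9

1/9


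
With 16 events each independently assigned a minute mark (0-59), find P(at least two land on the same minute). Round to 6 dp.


P(all different) = prod((60-i)/60 for i=0..15) = 0.110957
P(at least one match) = 1 - 0.110957 = 0.889043

0.889043


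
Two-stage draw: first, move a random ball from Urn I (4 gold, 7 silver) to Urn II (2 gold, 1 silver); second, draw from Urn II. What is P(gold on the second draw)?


P(transfer gold) = 4/11; P(transfer silver) = 7/11
If gold transferred: Urn II has 3 gold of 4, so P(gold|gold moved) = 3/4
If silver transferred: Urn II has 2 gold of 4, so P(gold|silver moved) = 1/2
By total probability: P(gold) = 4/11*3/4 + 7/11*1/2 = 13/22

13/22


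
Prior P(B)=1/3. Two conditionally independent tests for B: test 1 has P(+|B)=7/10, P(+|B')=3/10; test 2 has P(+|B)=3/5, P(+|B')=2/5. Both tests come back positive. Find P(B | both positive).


After test 1: P(+) = 7/10*1/3 + 3/10*2/3 = 13/30
P(B|+) = (7/30)/(13/30) = 7/13
After test 2 (use post1 as new prior): P(+) = 3/5*7/13 + 2/5*6/13 = 33/65
P(B|+,+) = (21/65)/(33/65) = 7/11

7/11


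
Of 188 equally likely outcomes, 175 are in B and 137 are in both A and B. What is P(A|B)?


P(A|B) = P(A∩B)/P(B) = (137/188)/(175/188) = 137/175

137/175


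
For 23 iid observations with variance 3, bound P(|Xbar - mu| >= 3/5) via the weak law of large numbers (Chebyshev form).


Var(Xbar) = Var(X)/n = 3/23
Chebyshev: P(|Xbar-mu| >= 3/5) <= Var(Xbar)/(3/5)^2 = (3/23)/(9/25) = 25/69

25/69


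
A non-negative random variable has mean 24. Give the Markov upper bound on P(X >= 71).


Markov: P(X >= a) <= E[X]/a
P(X >= 71) <= 24/71

24/71


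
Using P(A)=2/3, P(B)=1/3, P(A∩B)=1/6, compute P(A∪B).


P(A∪B) = P(A) + P(B) - P(A∩B)
= 2/3 + 1/3 - 1/6 = 5/6

5/6


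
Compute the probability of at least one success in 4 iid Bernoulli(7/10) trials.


P(at least one) = 1 - P(none)
P(none) = (1 - 7/10)^4 = (3/10)^4 = 81/10000
P(at least one) = 1 - 81/10000 = 9919/10000

9919/10000


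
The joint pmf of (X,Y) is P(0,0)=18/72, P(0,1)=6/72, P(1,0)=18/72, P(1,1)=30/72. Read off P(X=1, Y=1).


Read from table: P(X=1, Y=1) = 30/72 = 5/12

5/12


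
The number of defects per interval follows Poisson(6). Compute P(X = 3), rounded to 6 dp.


P(X=3) = e^(-6) * 6^3 / 3!
≈ 0.002478752177 * 216 / 6
≈ 0.089235

0.089235


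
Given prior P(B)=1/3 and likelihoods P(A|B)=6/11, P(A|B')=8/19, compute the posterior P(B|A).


P(A) = P(A|B)P(B) + P(A|B')P(B') = 6/11*1/3 + 8/19*2/3 = 290/627
P(B|A) = P(A|B)P(B)/P(A) = (2/11)/(290/627) = 57/145

57/145


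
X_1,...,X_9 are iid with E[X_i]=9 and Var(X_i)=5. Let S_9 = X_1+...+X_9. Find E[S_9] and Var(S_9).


E[S_n] = n*mu = 9*9 = 81
Var(S_n) = n*sigma^2 = 9*5 = 45

E[S_9]=81, Var(S_9)=45


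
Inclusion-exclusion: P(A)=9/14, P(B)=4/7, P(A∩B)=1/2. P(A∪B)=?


P(A∪B) = P(A) + P(B) - P(A∩B)
= 9/14 + 4/7 - 1/2 = 5/7

5/7


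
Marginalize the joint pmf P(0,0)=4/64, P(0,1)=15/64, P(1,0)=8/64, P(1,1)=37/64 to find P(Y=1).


P(Y=1) = P(0,1)+P(1,1) = 15/64 + 37/64 = 52/64 = 13/16

13/16


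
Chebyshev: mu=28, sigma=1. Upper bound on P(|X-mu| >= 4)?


k = 4/1 = 4
Chebyshev: P(|X-mu| >= k*sigma) <= 1/k^2 = 1/4^2 = 1/16

1/16


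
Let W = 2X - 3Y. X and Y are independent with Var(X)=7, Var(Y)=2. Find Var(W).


Independence => Cov(X,Y)=0
Var(2X - 3Y) = 2^2*Var(X) + (-3)^2*Var(Y)
= 4*7 + 9*2 = 46

46


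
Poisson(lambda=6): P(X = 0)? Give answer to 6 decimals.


P(X=0) = e^(-6) * 6^0 / 0!
≈ 0.002478752177 * 1 / 1
≈ 0.002479

0.002479


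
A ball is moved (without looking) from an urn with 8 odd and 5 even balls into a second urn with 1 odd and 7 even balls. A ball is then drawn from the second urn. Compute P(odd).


P(transfer odd) = 8/13; P(transfer even) = 5/13
If odd transferred: Urn II has 2 odd of 9, so P(odd|odd moved) = 2/9
If even transferred: Urn II has 1 odd of 9, so P(odd|even moved) = 1/9
By total probability: P(odd) = 8/13*2/9 + 5/13*1/9 = 7/39

7/39


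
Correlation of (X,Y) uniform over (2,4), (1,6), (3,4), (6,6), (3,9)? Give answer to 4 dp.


Cov(X,Y) = 0.4000, Var(X) = 2.8000, Var(Y) = 3.3600
rho = Cov/(sqrt(VarX)*sqrt(VarY)) = 0.1304

0.1304


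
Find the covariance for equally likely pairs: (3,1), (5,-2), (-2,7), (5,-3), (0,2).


E[X]=11/5, E[Y]=1, E[XY]=-36/5
Cov(X,Y) = E[XY] - E[X]E[Y] = -36/5 - 11/5*1 = -47/5

-47/5


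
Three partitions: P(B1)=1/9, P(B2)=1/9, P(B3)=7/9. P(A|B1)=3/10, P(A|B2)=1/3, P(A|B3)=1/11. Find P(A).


P(A) = P(A|B1)P(B1) + P(A|B2)P(B2) + P(A|B3)P(B3)
= 3/10*1/9 + 1/3*1/9 + 1/11*7/9
= 1/30 + 1/27 + 7/99 = 419/2970

419/2970


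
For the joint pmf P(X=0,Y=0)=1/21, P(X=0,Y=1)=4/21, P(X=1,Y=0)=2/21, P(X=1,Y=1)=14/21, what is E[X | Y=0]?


P(Y=0) = 3/21
E[X|Y=0] = (0*1 + 1*2)/3 = 2/3

2/3


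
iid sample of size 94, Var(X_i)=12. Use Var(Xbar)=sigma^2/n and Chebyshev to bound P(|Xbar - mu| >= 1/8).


Var(Xbar) = Var(X)/n = 12/94
Chebyshev: P(|Xbar-mu| >= 1/8) <= Var(Xbar)/(1/8)^2 = (6/47)/(1/64) = 384/47
Bound exceeds 1, so trivial bound: 1

1


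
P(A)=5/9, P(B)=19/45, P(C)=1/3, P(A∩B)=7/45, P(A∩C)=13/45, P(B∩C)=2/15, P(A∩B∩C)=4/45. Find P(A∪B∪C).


P(A∪B∪C) = P(A)+P(B)+P(C) - P(AB)-P(AC)-P(BC) + P(ABC)
= 5/9+19/45+1/3 - 7/45-13/45-2/15 + 4/45
= 37/45

37/45


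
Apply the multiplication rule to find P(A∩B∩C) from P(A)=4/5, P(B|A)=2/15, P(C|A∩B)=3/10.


P(A∩B∩C) = P(A) * P(B|A) * P(C|A∩B)
= 4/5 * 2/15 * 3/10
= 8/75 * 3/10 = 4/125

4/125


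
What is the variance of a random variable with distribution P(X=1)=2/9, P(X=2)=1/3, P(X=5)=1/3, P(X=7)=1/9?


E[X] = 10/3, E[X^2] = 46/3
Var(X) = E[X^2] - (E[X])^2 = 46/3 - (10/3)^2 = 38/9

38/9


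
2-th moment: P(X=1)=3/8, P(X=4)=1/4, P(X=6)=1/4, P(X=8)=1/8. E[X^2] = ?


E[X^2] = sum(x^2 * P(x))
= 1*3/8 + 16*1/4 + 36*1/4 + 64*1/8
= 171/8

171/8


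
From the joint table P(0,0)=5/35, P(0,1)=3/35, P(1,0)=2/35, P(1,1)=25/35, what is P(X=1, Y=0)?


Read from table: P(X=1, Y=0) = 2/35

2/35


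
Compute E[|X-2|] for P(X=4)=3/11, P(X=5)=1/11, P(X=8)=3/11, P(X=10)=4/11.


E[|X-2|] = sum(g(x)*P(x))
= 2*3/11 + 3*1/11 + 6*3/11 + 8*4/11
= 59/11

59/11


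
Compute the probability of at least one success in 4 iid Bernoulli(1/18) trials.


P(at least one) = 1 - P(none)
P(none) = (1 - 1/18)^4 = (17/18)^4 = 83521/104976
P(at least one) = 1 - 83521/104976 = 21455/104976

21455/104976


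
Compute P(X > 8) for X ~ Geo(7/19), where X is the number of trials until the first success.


P(X > 8) = P(first 8 trials all fail) = (1-p)^8 = (12/19)^8 = 429981696/16983563041

429981696/16983563041


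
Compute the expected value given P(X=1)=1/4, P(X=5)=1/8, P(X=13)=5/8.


E[X] = sum(x * P(x))
= 1*1/4 + 5*1/8 + 13*5/8
= 9

9


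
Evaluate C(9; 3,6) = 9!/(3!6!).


9! = 362880
Denominator: 3!=6 * 6!=720
Coefficient = 362880 / 4320 = 84

84


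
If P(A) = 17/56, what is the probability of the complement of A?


P(A') = 1 - P(A) = 1 - 17/56 = 39/56

39/56


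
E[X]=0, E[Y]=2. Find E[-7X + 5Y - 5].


E[-7X + 5Y - 5] = -7*E[X] + 5*E[Y] - 5
= (-7)*(0) + (5)*(2) + (-5)
= 0 + 10 - 5 = 5

5


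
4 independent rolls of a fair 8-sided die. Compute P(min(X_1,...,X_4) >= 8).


P(min >= 8) = P(all X_i >= 8) = (P(X_1 >= 8))^4
= (1/8)^4 = 1/4096

1/4096


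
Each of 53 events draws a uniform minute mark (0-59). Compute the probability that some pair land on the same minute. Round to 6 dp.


P(all different) = prod((60-i)/60 for i=0..52) = 0.000000
P(at least one match) = 1 - 0.000000 = 1.000000

1.000000


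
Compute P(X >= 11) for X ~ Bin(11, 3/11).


P(X>=11) = P(X=11)
= 177147/285311670611
= 177147/285311670611

177147/285311670611


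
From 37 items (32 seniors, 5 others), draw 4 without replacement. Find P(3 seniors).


P(X=3) = C(32,3)*C(5,1) / C(37,4)
= 4960*5 / 66045
= 24800/66045 = 4960/13209

4960/13209


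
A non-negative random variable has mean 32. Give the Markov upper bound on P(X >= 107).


Markov: P(X >= a) <= E[X]/a
P(X >= 107) <= 32/107

32/107


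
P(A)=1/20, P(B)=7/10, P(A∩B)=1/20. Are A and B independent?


P(A)*P(B) = 1/20*7/10 = 7/200
P(A∩B) = 1/20 != 7/200, so not independent

No, A and B are not independent


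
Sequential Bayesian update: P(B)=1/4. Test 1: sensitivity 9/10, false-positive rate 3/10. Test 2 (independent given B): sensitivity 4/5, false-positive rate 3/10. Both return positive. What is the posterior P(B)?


After test 1: P(+) = 9/10*1/4 + 3/10*3/4 = 9/20
P(B|+) = (9/40)/(9/20) = 1/2
After test 2 (use post1 as new prior): P(+) = 4/5*1/2 + 3/10*1/2 = 11/20
P(B|+,+) = (2/5)/(11/20) = 8/11

8/11


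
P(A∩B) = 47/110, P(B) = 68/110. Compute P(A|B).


P(A|B) = P(A∩B)/P(B) = (47/110)/(68/110) = 47/68

47/68


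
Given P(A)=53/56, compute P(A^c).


P(A') = 1 - P(A) = 1 - 53/56 = 3/56

3/56


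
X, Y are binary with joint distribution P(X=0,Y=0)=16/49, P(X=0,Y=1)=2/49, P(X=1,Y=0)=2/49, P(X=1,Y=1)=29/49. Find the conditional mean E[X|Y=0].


P(Y=0) = 18/49
E[X|Y=0] = (0*16 + 1*2)/18 = 2/18 = 1/9

1/9


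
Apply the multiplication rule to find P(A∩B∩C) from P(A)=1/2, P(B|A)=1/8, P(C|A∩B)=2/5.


P(A∩B∩C) = P(A) * P(B|A) * P(C|A∩B)
= 1/2 * 1/8 * 2/5
= 1/16 * 2/5 = 1/40

1/40


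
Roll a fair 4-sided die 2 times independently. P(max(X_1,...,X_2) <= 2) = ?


P(max <= 2) = P(all X_i <= 2) = (P(X_1 <= 2))^2
= (2/4)^2 = (1/2)^2 = 1/4

1/4


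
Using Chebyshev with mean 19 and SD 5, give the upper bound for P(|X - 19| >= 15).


k = 15/5 = 3
Chebyshev: P(|X-mu| >= k*sigma) <= 1/k^2 = 1/3^2 = 1/9

1/9


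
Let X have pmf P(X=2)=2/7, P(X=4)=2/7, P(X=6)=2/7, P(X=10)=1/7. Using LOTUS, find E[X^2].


E[X^2] = sum(g(x)*P(x))
= 4*2/7 + 16*2/7 + 36*2/7 + 100*1/7
= 212/7

212/7


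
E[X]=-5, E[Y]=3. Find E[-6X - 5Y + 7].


E[-6X - 5Y + 7] = -6*E[X] - 5*E[Y] + 7
= (-6)*(-5) + (-5)*(3) + (7)
= 30 - 15 + 7 = 22

22


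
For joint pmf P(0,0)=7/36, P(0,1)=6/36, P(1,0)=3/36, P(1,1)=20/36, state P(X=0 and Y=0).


Read from table: P(X=0, Y=0) = 7/36

7/36


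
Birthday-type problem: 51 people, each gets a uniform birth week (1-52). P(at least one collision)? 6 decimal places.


P(all different) = prod((52-i)/52 for i=0..50) = 0.000000
P(at least one match) = 1 - 0.000000 = 1.000000

1.000000


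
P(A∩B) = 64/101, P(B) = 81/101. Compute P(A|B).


P(A|B) = P(A∩B)/P(B) = (64/101)/(81/101) = 64/81

64/81


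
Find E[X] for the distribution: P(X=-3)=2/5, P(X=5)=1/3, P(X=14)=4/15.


E[X] = sum(x * P(x))
= -3*2/5 + 5*1/3 + 14*4/15
= 21/5

21/5


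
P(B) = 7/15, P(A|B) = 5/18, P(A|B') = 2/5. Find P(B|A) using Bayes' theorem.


P(A) = P(A|B)P(B) + P(A|B')P(B') = 5/18*7/15 + 2/5*8/15 = 463/1350
P(B|A) = P(A|B)P(B)/P(A) = (7/54)/(463/1350) = 175/463

175/463


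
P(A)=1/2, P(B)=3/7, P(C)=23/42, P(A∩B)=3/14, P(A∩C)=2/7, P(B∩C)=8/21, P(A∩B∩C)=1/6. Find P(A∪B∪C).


P(A∪B∪C) = P(A)+P(B)+P(C) - P(AB)-P(AC)-P(BC) + P(ABC)
= 1/2+3/7+23/42 - 3/14-2/7-8/21 + 1/6
= 16/21

16/21


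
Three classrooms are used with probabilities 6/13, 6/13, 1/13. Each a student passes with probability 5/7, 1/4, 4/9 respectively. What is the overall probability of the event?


P(A) = P(A|B1)P(B1) + P(A|B2)P(B2) + P(A|B3)P(B3)
= 5/7*6/13 + 1/4*6/13 + 4/9*1/13
= 30/91 + 3/26 + 4/117 = 785/1638

785/1638


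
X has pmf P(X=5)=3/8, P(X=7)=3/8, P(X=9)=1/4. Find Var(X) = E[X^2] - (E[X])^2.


E[X] = 27/4, E[X^2] = 48
Var(X) = E[X^2] - (E[X])^2 = 48 - (27/4)^2 = 39/16

39/16


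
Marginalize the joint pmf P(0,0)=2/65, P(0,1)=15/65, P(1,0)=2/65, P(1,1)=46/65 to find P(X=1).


P(X=1) = P(1,0)+P(1,1) = 2/65 + 46/65 = 48/65

48/65


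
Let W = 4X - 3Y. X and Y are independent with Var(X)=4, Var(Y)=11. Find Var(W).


Independence => Cov(X,Y)=0
Var(4X - 3Y) = 4^2*Var(X) + (-3)^2*Var(Y)
= 16*4 + 9*11 = 163

163


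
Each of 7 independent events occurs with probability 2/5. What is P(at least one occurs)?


P(at least one) = 1 - P(none)
P(none) = (1 - 2/5)^7 = (3/5)^7 = 2187/78125
P(at least one) = 1 - 2187/78125 = 75938/78125

75938/78125


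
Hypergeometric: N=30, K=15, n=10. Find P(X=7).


P(X=7) = C(15,7)*C(15,3) / C(30,10)
= 6435*455 / 30045015
= 2927925/30045015 = 65/667

65/667


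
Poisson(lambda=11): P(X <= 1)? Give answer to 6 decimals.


P(X<=1) = e^(-11)*11^0/0! + e^(-11)*11^1/1!
≈ 0.0000167017 + 0.0001837187
= 0.0002004204
≈ 0.000200

0.000200


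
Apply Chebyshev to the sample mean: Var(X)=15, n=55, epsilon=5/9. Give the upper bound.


Var(Xbar) = Var(X)/n = 15/55
Chebyshev: P(|Xbar-mu| >= 5/9) <= Var(Xbar)/(5/9)^2 = (3/11)/(25/81) = 243/275

243/275


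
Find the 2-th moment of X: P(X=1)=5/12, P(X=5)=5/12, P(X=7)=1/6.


E[X^2] = sum(x^2 * P(x))
= 1*5/12 + 25*5/12 + 49*1/6
= 19

19


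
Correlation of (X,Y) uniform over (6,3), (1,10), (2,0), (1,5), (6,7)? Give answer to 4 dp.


Cov(X,Y) = -1.0000, Var(X) = 5.3600, Var(Y) = 11.6000
rho = Cov/(sqrt(VarX)*sqrt(VarY)) = -0.1268

-0.1268


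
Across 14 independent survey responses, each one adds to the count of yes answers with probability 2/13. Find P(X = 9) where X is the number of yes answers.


P(X=9) = C(14,9) * p^9 * (1-p)^5
= 2002 * 512/10604499373 * 161051/371293
= 12698549248/302875106592253

12698549248/302875106592253


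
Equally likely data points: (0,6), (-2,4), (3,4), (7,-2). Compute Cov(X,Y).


E[X]=2, E[Y]=3, E[XY]=-5/2
Cov(X,Y) = E[XY] - E[X]E[Y] = -5/2 - 2*3 = -17/2

-17/2


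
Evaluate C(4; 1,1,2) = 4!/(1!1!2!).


4! = 24
Denominator: 1!=1 * 1!=1 * 2!=2
Coefficient = 24 / 2 = 12

12


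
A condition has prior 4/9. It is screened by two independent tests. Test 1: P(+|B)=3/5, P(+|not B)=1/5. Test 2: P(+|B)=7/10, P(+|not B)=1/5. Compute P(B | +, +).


After test 1: P(+) = 3/5*4/9 + 1/5*5/9 = 17/45
P(B|+) = (4/15)/(17/45) = 12/17
After test 2 (use post1 as new prior): P(+) = 7/10*12/17 + 1/5*5/17 = 47/85
P(B|+,+) = (42/85)/(47/85) = 42/47

42/47


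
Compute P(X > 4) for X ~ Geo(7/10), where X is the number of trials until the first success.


P(X > 4) = P(first 4 trials all fail) = (1-p)^4 = (3/10)^4 = 81/10000

81/10000


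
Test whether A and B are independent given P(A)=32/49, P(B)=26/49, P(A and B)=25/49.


P(A)*P(B) = 32/49*26/49 = 832/2401
P(A∩B) = 25/49 != 832/2401, so not independent

No, A and B are not independent


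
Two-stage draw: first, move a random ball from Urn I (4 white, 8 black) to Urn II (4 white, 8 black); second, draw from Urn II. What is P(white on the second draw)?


P(transfer white) = 4/12 = 1/3; P(transfer black) = 2/3
If white transferred: Urn II has 5 white of 13, so P(white|white moved) = 5/13
If black transferred: Urn II has 4 white of 13, so P(white|black moved) = 4/13
By total probability: P(white) = 1/3*5/13 + 2/3*4/13 = 1/3

1/3


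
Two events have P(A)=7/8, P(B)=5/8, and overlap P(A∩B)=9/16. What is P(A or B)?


P(A∪B) = P(A) + P(B) - P(A∩B)
= 7/8 + 5/8 - 9/16 = 15/16

15/16


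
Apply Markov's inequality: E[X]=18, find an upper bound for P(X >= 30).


Markov: P(X >= a) <= E[X]/a
P(X >= 30) <= 18/30 = 3/5

3/5


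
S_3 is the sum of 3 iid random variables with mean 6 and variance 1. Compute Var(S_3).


By independence, Var(S_n) = n*Var(X_1) = 3*1 = 3

3


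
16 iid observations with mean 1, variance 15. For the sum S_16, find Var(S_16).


By independence, Var(S_n) = n*Var(X_1) = 16*15 = 240

240


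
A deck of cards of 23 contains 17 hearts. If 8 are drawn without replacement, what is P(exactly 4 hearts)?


P(X=4) = C(17,4)*C(6,4) / C(23,8)
= 2380*15 / 490314
= 35700/490314 = 350/4807

350/4807


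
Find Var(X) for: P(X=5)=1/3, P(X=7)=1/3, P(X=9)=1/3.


E[X] = 7, E[X^2] = 155/3
Var(X) = E[X^2] - (E[X])^2 = 155/3 - (7)^2 = 8/3

8/3


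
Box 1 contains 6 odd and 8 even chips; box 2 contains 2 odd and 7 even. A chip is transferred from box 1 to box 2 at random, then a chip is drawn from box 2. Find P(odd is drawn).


P(transfer odd) = 6/14 = 3/7; P(transfer even) = 4/7
If odd transferred: Urn II has 3 odd of 10, so P(odd|odd moved) = 3/10
If even transferred: Urn II has 2 odd of 10, so P(odd|even moved) = 1/5
By total probability: P(odd) = 3/7*3/10 + 4/7*1/5 = 17/70

17/70


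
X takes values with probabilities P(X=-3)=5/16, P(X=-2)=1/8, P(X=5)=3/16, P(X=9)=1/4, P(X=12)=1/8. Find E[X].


E[X] = sum(x * P(x))
= -3*5/16 - 2*1/8 + 5*3/16 + 9*1/4 + 12*1/8
= 7/2

7/2


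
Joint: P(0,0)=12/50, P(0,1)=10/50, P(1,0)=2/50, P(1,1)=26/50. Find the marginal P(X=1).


P(X=1) = P(1,0)+P(1,1) = 2/50 + 26/50 = 28/50 = 14/25

14/25


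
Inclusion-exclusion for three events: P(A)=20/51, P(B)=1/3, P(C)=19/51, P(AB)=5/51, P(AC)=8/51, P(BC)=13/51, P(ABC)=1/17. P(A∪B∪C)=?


P(A∪B∪C) = P(A)+P(B)+P(C) - P(AB)-P(AC)-P(BC) + P(ABC)
= 20/51+1/3+19/51 - 5/51-8/51-13/51 + 1/17
= 11/17

11/17


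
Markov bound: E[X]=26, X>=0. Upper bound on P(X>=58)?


Markov: P(X >= a) <= E[X]/a
P(X >= 58) <= 26/58 = 13/29

13/29


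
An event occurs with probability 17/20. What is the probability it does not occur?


P(A') = 1 - P(A) = 1 - 17/20 = 3/20

3/20


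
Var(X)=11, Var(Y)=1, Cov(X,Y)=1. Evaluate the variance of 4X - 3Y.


Var(4X - 3Y) = 4^2*Var(X) + (-3)^2*Var(Y) + 2*4*(-3)*Cov(X,Y)
= 16*11 + 9*1 - 24*1
= 176 + 9 - 24 = 161

161


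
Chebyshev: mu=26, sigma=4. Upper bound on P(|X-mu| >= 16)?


k = 16/4 = 4
Chebyshev: P(|X-mu| >= k*sigma) <= 1/k^2 = 1/4^2 = 1/16

1/16


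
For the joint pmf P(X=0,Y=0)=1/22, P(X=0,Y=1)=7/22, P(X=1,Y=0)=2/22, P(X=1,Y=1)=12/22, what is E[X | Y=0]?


P(Y=0) = 3/22
E[X|Y=0] = (0*1 + 1*2)/3 = 2/3

2/3


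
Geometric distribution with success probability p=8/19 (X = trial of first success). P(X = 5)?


P(X=5) = (1-p)^4 * p = (11/19)^4 * 8/19
= 14641/130321 * 8/19 = 117128/2476099

117128/2476099


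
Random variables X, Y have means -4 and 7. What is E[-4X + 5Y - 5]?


E[-4X + 5Y - 5] = -4*E[X] + 5*E[Y] - 5
= (-4)*(-4) + (5)*(7) + (-5)
= 16 + 35 - 5 = 46

46


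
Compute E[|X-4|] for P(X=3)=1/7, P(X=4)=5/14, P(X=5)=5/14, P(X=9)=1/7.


E[|X-4|] = sum(g(x)*P(x))
= 1*1/7 + 0*5/14 + 1*5/14 + 5*1/7
= 17/14

17/14


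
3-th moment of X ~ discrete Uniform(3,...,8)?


E[X^3] = (1/6) * sum(x^3 for x=3..8)
= 1287/6 = 429/2

429/2


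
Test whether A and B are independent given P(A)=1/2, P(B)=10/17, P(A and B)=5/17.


P(A)*P(B) = 1/2*10/17 = 5/17
P(A∩B) = 5/17, which equals P(A)P(B), so independent

Yes, A and B are independent


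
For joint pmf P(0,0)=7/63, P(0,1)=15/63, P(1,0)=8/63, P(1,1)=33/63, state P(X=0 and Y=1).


Read from table: P(X=0, Y=1) = 15/63 = 5/21

5/21


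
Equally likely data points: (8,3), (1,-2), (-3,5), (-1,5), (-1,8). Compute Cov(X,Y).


E[X]=4/5, E[Y]=19/5, E[XY]=-6/5
Cov(X,Y) = E[XY] - E[X]E[Y] = -6/5 - 4/5*19/5 = -106/25

-106/25


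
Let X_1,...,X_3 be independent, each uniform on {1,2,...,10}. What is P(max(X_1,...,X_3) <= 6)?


P(max <= 6) = P(all X_i <= 6) = (P(X_1 <= 6))^3
= (6/10)^3 = (3/5)^3 = 27/125

27/125


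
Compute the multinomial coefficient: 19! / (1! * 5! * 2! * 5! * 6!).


19! = 121645100408832000
Denominator: 1!=1 * 5!=120 * 2!=2 * 5!=120 * 6!=720
Coefficient = 121645100408832000 / 20736000 = 5866372512

5866372512


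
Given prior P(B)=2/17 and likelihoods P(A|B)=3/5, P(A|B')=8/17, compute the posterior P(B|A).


P(A) = P(A|B)P(B) + P(A|B')P(B') = 3/5*2/17 + 8/17*15/17 = 702/1445
P(B|A) = P(A|B)P(B)/P(A) = (6/85)/(702/1445) = 17/117

17/117


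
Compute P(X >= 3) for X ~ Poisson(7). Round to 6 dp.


P(X>=3) = 1 - P(X<=2) = 1 - (e^(-7)*7^0/0! + e^(-7)*7^1/1! + e^(-7)*7^2/2!)
≈ 1 - (0.0009118820 + 0.0063831738 + 0.0223411082)
= 1 - 0.0296361640 = 0.9703638360
≈ 0.970364

0.970364


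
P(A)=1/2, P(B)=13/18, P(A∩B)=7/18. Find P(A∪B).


P(A∪B) = P(A) + P(B) - P(A∩B)
= 1/2 + 13/18 - 7/18 = 5/6

5/6


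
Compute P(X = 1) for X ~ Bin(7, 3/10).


P(X=1) = C(7,1) * p^1 * (1-p)^6
= 7 * 3/10 * 117649/1000000
= 2470629/10000000

2470629/10000000


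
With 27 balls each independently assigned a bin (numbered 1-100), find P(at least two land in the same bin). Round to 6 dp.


P(all different) = prod((100-i)/100 for i=0..26) = 0.020878
P(at least one match) = 1 - 0.020878 = 0.979122

0.979122


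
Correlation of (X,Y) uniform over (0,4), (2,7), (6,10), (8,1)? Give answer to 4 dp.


Cov(X,Y) = -1.5000, Var(X) = 10.0000, Var(Y) = 11.2500
rho = Cov/(sqrt(VarX)*sqrt(VarY)) = -0.1414

-0.1414


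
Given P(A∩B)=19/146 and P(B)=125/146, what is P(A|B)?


P(A|B) = P(A∩B)/P(B) = (19/146)/(125/146) = 19/125

19/125


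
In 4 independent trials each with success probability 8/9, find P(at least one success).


P(at least one) = 1 - P(none)
P(none) = (1 - 8/9)^4 = (1/9)^4 = 1/6561
P(at least one) = 1 - 1/6561 = 6560/6561

6560/6561


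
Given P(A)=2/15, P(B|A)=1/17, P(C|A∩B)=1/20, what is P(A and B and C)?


P(A∩B∩C) = P(A) * P(B|A) * P(C|A∩B)
= 2/15 * 1/17 * 1/20
= 2/255 * 1/20 = 1/2550

1/2550


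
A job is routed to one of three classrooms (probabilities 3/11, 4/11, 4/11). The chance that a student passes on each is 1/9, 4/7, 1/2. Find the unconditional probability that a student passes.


P(A) = P(A|B1)P(B1) + P(A|B2)P(B2) + P(A|B3)P(B3)
= 1/9*3/11 + 4/7*4/11 + 1/2*4/11
= 1/33 + 16/77 + 2/11 = 97/231

97/231


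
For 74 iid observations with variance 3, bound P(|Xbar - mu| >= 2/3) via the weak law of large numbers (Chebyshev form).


Var(Xbar) = Var(X)/n = 3/74
Chebyshev: P(|Xbar-mu| >= 2/3) <= Var(Xbar)/(2/3)^2 = (3/74)/(4/9) = 27/296

27/296


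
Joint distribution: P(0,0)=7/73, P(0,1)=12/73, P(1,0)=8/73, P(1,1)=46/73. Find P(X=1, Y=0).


Read from table: P(X=1, Y=0) = 8/73

8/73


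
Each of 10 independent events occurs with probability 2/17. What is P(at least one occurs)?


P(at least one) = 1 - P(none)
P(none) = (1 - 2/17)^10 = (15/17)^10 = 576650390625/2015993900449
P(at least one) = 1 - 576650390625/2015993900449 = 1439343509824/2015993900449

1439343509824/2015993900449


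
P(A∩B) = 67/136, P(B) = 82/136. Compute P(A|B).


P(A|B) = P(A∩B)/P(B) = (67/136)/(82/136) = 67/82

67/82


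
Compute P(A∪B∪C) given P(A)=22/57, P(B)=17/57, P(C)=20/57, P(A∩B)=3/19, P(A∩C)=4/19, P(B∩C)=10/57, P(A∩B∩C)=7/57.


P(A∪B∪C) = P(A)+P(B)+P(C) - P(AB)-P(AC)-P(BC) + P(ABC)
= 22/57+17/57+20/57 - 3/19-4/19-10/57 + 7/57
= 35/57

35/57


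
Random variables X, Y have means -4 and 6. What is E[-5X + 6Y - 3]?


E[-5X + 6Y - 3] = -5*E[X] + 6*E[Y] - 3
= (-5)*(-4) + (6)*(6) + (-3)
= 20 + 36 - 3 = 53

53


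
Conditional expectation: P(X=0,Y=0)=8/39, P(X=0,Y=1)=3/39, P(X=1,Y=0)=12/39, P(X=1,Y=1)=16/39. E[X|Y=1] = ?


P(Y=1) = 19/39
E[X|Y=1] = (0*3 + 1*16)/19 = 16/19

16/19


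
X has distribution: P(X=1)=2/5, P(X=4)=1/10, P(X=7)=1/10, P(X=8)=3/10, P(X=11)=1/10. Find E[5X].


E[5X] = sum(g(x)*P(x))
= 5*2/5 + 20*1/10 + 35*1/10 + 40*3/10 + 55*1/10
= 25

25


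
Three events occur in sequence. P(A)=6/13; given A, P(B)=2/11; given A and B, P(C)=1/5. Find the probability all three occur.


P(A∩B∩C) = P(A) * P(B|A) * P(C|A∩B)
= 6/13 * 2/11 * 1/5
= 12/143 * 1/5 = 12/715

12/715


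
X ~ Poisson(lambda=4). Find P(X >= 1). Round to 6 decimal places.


P(X>=1) = 1 - P(X<=0) = 1 - (e^(-4)*4^0/0!)
≈ 1 - 0.0183156389 = 0.9816843611
≈ 0.981684

0.981684


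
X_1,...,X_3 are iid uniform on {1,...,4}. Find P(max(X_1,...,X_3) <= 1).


P(max <= 1) = P(all X_i <= 1) = (P(X_1 <= 1))^3
= (1/4)^3 = 1/64

1/64


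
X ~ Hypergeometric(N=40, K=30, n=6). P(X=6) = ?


P(X=6) = C(30,6)*C(10,0) / C(40,6)
= 593775*1 / 3838380
= 593775/3838380 = 435/2812

435/2812


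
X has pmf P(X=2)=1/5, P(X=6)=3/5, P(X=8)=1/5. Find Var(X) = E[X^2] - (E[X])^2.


E[X] = 28/5, E[X^2] = 176/5
Var(X) = E[X^2] - (E[X])^2 = 176/5 - (28/5)^2 = 96/25

96/25


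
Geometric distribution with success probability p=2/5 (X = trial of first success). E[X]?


For geometric (trials until first success), E[X] = 1/p = 1/(2/5) = 5/2

5/2


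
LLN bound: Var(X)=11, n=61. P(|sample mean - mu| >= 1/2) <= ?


Var(Xbar) = Var(X)/n = 11/61
Chebyshev: P(|Xbar-mu| >= 1/2) <= Var(Xbar)/(1/2)^2 = (11/61)/(1/4) = 44/61

44/61


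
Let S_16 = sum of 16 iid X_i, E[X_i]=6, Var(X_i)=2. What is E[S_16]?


E[S_n] = n*E[X_1] = 16*6 = 96

96


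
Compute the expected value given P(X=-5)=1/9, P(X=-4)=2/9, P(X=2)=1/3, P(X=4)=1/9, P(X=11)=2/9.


E[X] = sum(x * P(x))
= -5*1/9 - 4*2/9 + 2*1/3 + 4*1/9 + 11*2/9
= 19/9

19/9


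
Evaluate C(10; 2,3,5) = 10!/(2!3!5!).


10! = 3628800
Denominator: 2!=2 * 3!=6 * 5!=120
Coefficient = 3628800 / 1440 = 2520

2520


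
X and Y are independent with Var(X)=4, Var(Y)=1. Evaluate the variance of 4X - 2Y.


Independence => Cov(X,Y)=0
Var(4X - 2Y) = 4^2*Var(X) + (-2)^2*Var(Y)
= 16*4 + 4*1 = 68

68


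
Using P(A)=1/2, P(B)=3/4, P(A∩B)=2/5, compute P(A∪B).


P(A∪B) = P(A) + P(B) - P(A∩B)
= 1/2 + 3/4 - 2/5 = 17/20

17/20


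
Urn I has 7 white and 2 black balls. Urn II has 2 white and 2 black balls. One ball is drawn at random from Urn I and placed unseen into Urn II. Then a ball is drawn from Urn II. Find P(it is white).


P(transfer white) = 7/9; P(transfer black) = 2/9
If white transferred: Urn II has 3 white of 5, so P(white|white moved) = 3/5
If black transferred: Urn II has 2 white of 5, so P(white|black moved) = 2/5
By total probability: P(white) = 7/9*3/5 + 2/9*2/5 = 5/9

5/9


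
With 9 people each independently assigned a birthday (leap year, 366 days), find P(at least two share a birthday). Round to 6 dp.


P(all different) = prod((366-i)/366 for i=0..8) = 0.905624
P(at least one match) = 1 - 0.905624 = 0.094376

0.094376


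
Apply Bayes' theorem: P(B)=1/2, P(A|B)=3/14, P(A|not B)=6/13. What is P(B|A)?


P(A) = P(A|B)P(B) + P(A|B')P(B') = 3/14*1/2 + 6/13*1/2 = 123/364
P(B|A) = P(A|B)P(B)/P(A) = (3/28)/(123/364) = 13/41

13/41


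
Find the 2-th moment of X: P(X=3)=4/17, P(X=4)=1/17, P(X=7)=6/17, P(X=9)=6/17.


E[X^2] = sum(x^2 * P(x))
= 9*4/17 + 16*1/17 + 49*6/17 + 81*6/17
= 832/17

832/17


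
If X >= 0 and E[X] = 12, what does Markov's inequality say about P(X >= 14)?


Markov: P(X >= a) <= E[X]/a
P(X >= 14) <= 12/14 = 6/7

6/7


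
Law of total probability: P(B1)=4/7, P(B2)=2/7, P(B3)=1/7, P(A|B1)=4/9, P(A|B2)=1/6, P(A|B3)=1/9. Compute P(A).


P(A) = P(A|B1)P(B1) + P(A|B2)P(B2) + P(A|B3)P(B3)
= 4/9*4/7 + 1/6*2/7 + 1/9*1/7
= 16/63 + 1/21 + 1/63 = 20/63

20/63


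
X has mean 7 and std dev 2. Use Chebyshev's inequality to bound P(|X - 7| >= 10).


k = 10/2 = 5
Chebyshev: P(|X-mu| >= k*sigma) <= 1/k^2 = 1/5^2 = 1/25

1/25


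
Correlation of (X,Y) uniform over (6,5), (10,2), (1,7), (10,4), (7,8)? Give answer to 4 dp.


Cov(X,Y) = -4.7600, Var(X) = 10.9600, Var(Y) = 4.5600
rho = Cov/(sqrt(VarX)*sqrt(VarY)) = -0.6733

-0.6733


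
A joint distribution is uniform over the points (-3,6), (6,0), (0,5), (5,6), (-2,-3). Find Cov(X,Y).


E[X]=6/5, E[Y]=14/5, E[XY]=18/5
Cov(X,Y) = E[XY] - E[X]E[Y] = 18/5 - 6/5*14/5 = 6/25

6/25


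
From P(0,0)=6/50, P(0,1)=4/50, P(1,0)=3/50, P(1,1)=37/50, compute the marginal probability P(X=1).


P(X=1) = P(1,0)+P(1,1) = 3/50 + 37/50 = 40/50 = 4/5

4/5


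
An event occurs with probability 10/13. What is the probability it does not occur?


P(A') = 1 - P(A) = 1 - 10/13 = 3/13

3/13


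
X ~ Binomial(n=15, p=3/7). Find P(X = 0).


P(X=0) = C(15,0) * p^0 * (1-p)^15
= 1 * 1 * 1073741824/4747561509943
= 1073741824/4747561509943

1073741824/4747561509943


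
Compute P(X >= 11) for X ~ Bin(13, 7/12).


P(X>=11) = P(X=11) + P(X=12) + P(X=13)
= 642631191475/17832200896512 + 899683668065/106993205379072 + 96889010407/106993205379072
= 808726637887/17832200896512

808726637887/17832200896512


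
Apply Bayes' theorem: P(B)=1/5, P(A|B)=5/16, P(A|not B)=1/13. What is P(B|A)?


P(A) = P(A|B)P(B) + P(A|B')P(B') = 5/16*1/5 + 1/13*4/5 = 129/1040
P(B|A) = P(A|B)P(B)/P(A) = (1/16)/(129/1040) = 65/129

65/129


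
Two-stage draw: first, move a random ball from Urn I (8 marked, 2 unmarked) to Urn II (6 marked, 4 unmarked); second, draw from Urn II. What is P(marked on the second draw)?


P(transfer marked) = 8/10 = 4/5; P(transfer unmarked) = 1/5
If marked transferred: Urn II has 7 marked of 11, so P(marked|marked moved) = 7/11
If unmarked transferred: Urn II has 6 marked of 11, so P(marked|unmarked moved) = 6/11
By total probability: P(marked) = 4/5*7/11 + 1/5*6/11 = 34/55

34/55


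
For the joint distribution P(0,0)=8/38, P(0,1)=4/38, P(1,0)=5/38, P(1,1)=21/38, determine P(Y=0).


P(Y=0) = P(0,0)+P(1,0) = 8/38 + 5/38 = 13/38

13/38


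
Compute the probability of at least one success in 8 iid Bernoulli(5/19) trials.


P(at least one) = 1 - P(none)
P(none) = (1 - 5/19)^8 = (14/19)^8 = 1475789056/16983563041
P(at least one) = 1 - 1475789056/16983563041 = 15507773985/16983563041

15507773985/16983563041


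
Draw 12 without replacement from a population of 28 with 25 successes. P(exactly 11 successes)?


P(X=11) = C(25,11)*C(3,1) / C(28,12)
= 4457400*3 / 30421755
= 13372200/30421755 = 40/91

40/91


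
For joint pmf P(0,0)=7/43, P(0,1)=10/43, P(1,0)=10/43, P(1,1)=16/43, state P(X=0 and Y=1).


Read from table: P(X=0, Y=1) = 10/43

10/43


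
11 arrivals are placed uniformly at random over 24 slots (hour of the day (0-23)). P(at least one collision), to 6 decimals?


P(all different) = prod((24-i)/24 for i=0..10) = 0.065479
P(at least one match) = 1 - 0.065479 = 0.934521

0.934521


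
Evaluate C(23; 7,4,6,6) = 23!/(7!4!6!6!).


23! = 25852016738884976640000
Denominator: 7!=5040 * 4!=24 * 6!=720 * 6!=720
Coefficient = 25852016738884976640000 / 62705664000 = 412275623760

412275623760


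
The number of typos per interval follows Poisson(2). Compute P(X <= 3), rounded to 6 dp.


P(X<=3) = e^(-2)*2^0/0! + e^(-2)*2^1/1! + e^(-2)*2^2/2! + e^(-2)*2^3/3!
≈ 0.1353352832 + 0.2706705665 + 0.2706705665 + 0.1804470443
= 0.8571234605
≈ 0.857123

0.857123


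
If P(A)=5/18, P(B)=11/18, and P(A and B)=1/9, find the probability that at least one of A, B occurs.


P(A∪B) = P(A) + P(B) - P(A∩B)
= 5/18 + 11/18 - 1/9 = 7/9

7/9


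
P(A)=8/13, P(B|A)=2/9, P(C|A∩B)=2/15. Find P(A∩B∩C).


P(A∩B∩C) = P(A) * P(B|A) * P(C|A∩B)
= 8/13 * 2/9 * 2/15
= 16/117 * 2/15 = 32/1755

32/1755


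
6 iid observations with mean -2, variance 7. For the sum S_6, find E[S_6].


E[S_n] = n*E[X_1] = 6*-2 = -12

-12


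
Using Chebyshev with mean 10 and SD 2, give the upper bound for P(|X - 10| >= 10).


k = 10/2 = 5
Chebyshev: P(|X-mu| >= k*sigma) <= 1/k^2 = 1/5^2 = 1/25

1/25


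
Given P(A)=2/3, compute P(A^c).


P(A') = 1 - P(A) = 1 - 2/3 = 1/3

1/3


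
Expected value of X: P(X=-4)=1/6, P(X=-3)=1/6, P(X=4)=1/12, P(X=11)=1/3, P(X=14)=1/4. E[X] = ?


E[X] = sum(x * P(x))
= -4*1/6 - 3*1/6 + 4*1/12 + 11*1/3 + 14*1/4
= 19/3

19/3


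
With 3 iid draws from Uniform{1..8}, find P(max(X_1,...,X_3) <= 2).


P(max <= 2) = P(all X_i <= 2) = (P(X_1 <= 2))^3
= (2/8)^3 = (1/4)^3 = 1/64

1/64


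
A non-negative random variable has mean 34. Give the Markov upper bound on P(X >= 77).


Markov: P(X >= a) <= E[X]/a
P(X >= 77) <= 34/77

34/77


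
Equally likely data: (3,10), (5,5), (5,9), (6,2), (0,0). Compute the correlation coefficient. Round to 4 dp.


Cov(X,Y) = 2.6400, Var(X) = 4.5600, Var(Y) = 14.9600
rho = Cov/(sqrt(VarX)*sqrt(VarY)) = 0.3196

0.3196


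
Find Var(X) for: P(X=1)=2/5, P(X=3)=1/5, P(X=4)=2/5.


E[X] = 13/5, E[X^2] = 43/5
Var(X) = E[X^2] - (E[X])^2 = 43/5 - (13/5)^2 = 46/25

46/25


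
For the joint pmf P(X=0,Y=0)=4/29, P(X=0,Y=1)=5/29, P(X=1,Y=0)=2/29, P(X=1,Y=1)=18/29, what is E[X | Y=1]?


P(Y=1) = 23/29
E[X|Y=1] = (0*5 + 1*18)/23 = 18/23

18/23


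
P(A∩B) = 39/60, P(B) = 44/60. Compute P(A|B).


P(A|B) = P(A∩B)/P(B) = (39/60)/(44/60) = 39/44

39/44


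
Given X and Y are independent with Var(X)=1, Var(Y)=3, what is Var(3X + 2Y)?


Independence => Cov(X,Y)=0
Var(3X + 2Y) = 3^2*Var(X) + 2^2*Var(Y)
= 9*1 + 4*3 = 21

21


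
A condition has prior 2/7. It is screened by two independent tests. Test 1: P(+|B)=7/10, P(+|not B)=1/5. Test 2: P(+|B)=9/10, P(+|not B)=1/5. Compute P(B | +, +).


After test 1: P(+) = 7/10*2/7 + 1/5*5/7 = 12/35
P(B|+) = (1/5)/(12/35) = 7/12
After test 2 (use post1 as new prior): P(+) = 9/10*7/12 + 1/5*5/12 = 73/120
P(B|+,+) = (21/40)/(73/120) = 63/73

63/73


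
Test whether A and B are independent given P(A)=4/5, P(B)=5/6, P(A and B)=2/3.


P(A)*P(B) = 4/5*5/6 = 2/3
P(A∩B) = 2/3, which equals P(A)P(B), so independent

Yes, A and B are independent


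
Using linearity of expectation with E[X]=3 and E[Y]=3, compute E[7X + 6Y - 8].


E[7X + 6Y - 8] = 7*E[X] + 6*E[Y] - 8
= (7)*(3) + (6)*(3) + (-8)
= 21 + 18 - 8 = 31

31


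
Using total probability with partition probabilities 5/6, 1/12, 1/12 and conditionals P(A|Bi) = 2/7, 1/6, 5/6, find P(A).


P(A) = P(A|B1)P(B1) + P(A|B2)P(B2) + P(A|B3)P(B3)
= 2/7*5/6 + 1/6*1/12 + 5/6*1/12
= 5/21 + 1/72 + 5/72 = 9/28

9/28


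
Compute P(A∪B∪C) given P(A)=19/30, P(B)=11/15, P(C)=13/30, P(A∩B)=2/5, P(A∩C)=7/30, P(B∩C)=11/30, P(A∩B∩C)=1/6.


P(A∪B∪C) = P(A)+P(B)+P(C) - P(AB)-P(AC)-P(BC) + P(ABC)
= 19/30+11/15+13/30 - 2/5-7/30-11/30 + 1/6
= 29/30

29/30


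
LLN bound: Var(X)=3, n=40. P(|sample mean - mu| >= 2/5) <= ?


Var(Xbar) = Var(X)/n = 3/40
Chebyshev: P(|Xbar-mu| >= 2/5) <= Var(Xbar)/(2/5)^2 = (3/40)/(4/25) = 15/32

15/32


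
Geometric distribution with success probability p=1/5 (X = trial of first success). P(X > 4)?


P(X > 4) = P(first 4 trials all fail) = (1-p)^4 = (4/5)^4 = 256/625

256/625


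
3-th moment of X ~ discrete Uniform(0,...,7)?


E[X^3] = (1/8) * sum(x^3 for x=0..7)
= 784/8 = 98

98


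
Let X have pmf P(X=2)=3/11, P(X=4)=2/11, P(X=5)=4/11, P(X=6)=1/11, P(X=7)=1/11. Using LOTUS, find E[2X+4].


E[2X+4] = sum(g(x)*P(x))
= 8*3/11 + 12*2/11 + 14*4/11 + 16*1/11 + 18*1/11
= 138/11

138/11


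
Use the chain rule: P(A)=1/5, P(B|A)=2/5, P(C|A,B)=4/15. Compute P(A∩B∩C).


P(A∩B∩C) = P(A) * P(B|A) * P(C|A∩B)
= 1/5 * 2/5 * 4/15
= 2/25 * 4/15 = 8/375

8/375


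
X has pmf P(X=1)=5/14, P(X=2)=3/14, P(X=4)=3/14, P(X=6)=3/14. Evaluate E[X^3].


E[X^3] = sum(x^3 * P(x))
= 1*5/14 + 8*3/14 + 64*3/14 + 216*3/14
= 869/14

869/14


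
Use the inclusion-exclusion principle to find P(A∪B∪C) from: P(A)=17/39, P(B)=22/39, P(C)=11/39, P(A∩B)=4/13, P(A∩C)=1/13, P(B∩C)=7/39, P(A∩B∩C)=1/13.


P(A∪B∪C) = P(A)+P(B)+P(C) - P(AB)-P(AC)-P(BC) + P(ABC)
= 17/39+22/39+11/39 - 4/13-1/13-7/39 + 1/13
= 31/39

31/39


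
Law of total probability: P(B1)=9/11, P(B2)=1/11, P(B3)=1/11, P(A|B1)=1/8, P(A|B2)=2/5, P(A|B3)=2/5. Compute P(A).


P(A) = P(A|B1)P(B1) + P(A|B2)P(B2) + P(A|B3)P(B3)
= 1/8*9/11 + 2/5*1/11 + 2/5*1/11
= 9/88 + 2/55 + 2/55 = 7/40

7/40


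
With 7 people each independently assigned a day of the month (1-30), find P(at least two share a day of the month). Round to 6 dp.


P(all different) = prod((30-i)/30 for i=0..6) = 0.469156
P(at least one match) = 1 - 0.469156 = 0.530844

0.530844


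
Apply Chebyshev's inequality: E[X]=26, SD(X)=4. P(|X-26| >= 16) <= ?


k = 16/4 = 4
Chebyshev: P(|X-mu| >= k*sigma) <= 1/k^2 = 1/4^2 = 1/16

1/16


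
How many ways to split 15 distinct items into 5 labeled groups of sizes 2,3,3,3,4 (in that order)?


15! = 1307674368000
Denominator: 2!=2 * 3!=6 * 3!=6 * 3!=6 * 4!=24
Coefficient = 1307674368000 / 10368 = 126126000

126126000


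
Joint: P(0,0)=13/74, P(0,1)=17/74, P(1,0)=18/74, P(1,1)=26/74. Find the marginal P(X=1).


P(X=1) = P(1,0)+P(1,1) = 18/74 + 26/74 = 44/74 = 22/37

22/37
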